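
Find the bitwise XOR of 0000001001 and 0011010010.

XOR: 1 when bits differ
  0000001001
^ 0011010010
------------
  0011011011
Decimal: 9 ^ 210 = 219



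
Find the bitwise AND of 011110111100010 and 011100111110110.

AND: 1 only when both bits are 1
  011110111100010
& 011100111110110
-----------------
  011100111100010
Decimal: 15842 & 14838 = 14818



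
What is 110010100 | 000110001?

OR: 1 when either bit is 1
  110010100
| 000110001
-----------
  110110101
Decimal: 404 | 49 = 437



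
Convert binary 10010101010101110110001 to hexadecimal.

Group into 4-bit nibbles from right:
  0100 = 4
  1010 = A
  1010 = A
  1011 = B
  1011 = B
  0001 = 1
Result: 4AABB1



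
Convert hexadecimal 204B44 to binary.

Convert each hex digit to 4 bits:
  2 = 0010
  0 = 0000
  4 = 0100
  B = 1011
  4 = 0100
  4 = 0100
Concatenate: 001000000100101101000100



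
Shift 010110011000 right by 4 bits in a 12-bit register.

Original: 010110011000 (decimal 1432)
Shift right by 4 positions
Drop the 4 low bits; fill with zeros on the left
Result: 000001011001 (decimal 89)
Equivalent: 1432 >> 4 = 1432 ÷ 2^4 = 89



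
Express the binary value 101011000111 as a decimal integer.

Sum of powers of 2 for each 1-bit:
2^0 + 2^1 + 2^2 + 2^6 + 2^7 + 2^9 + 2^11
= 1 + 2 + 4 + 64 + 128 + 512 + 2048
= 2759



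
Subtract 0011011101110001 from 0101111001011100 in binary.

Method 1 - Direct subtraction (column by column from the right: bit − bit − borrow-in; if negative, add 2 and borrow 1 from the next column):
borrow: 0100111111000110
        0101111001011100
-       0011011101110001
------------------------
        0010011011101011

Method 2 - Add two's complement:
Two's complement of 0011011101110001: invert → 1100100010001110, add 1 → 1100100010001111
  0101111001011100
+ 1100100010001111
------------------
 10010011011101011  (end carry out of the top bit = 1)
Discarding the end carry: 0010011011101011
Decimal check:
  0101111001011100 = 16384 + 4096 + 2048 + 1024 + 512 + 64 + 16 + 8 + 4 = 24156
  0011011101110001 = 8192 + 4096 + 1024 + 512 + 256 + 64 + 32 + 16 + 1 = 14193
  24156 - 14193 = 9963, and 0010011011101011 = 8192 + 1024 + 512 + 128 + 64 + 32 + 8 + 2 + 1 = 9963 ✓



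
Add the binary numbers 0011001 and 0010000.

Add column by column from the right: bit + bit + carry-in; write the sum mod 2, carry 1 when the sum is 2 or 3.
carry:  0100000
        0011001
+       0010000
---------------
       00101001
(the carry out of the leftmost column, 0, becomes the leading bit)
Decimal check:
  0011001 = 16 + 8 + 1 = 25
  0010000 = 16
  25 + 16 = 41, and 00101001 = 32 + 8 + 1 = 41 ✓



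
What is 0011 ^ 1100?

XOR: 1 when bits differ
  0011
^ 1100
------
  1111
Decimal: 3 ^ 12 = 15



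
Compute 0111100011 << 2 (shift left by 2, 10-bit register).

Original: 0111100011 (decimal 483)
Shift left by 2 positions
Append 2 zeros on the right and drop the 2 high bits that overflow the 10-bit width
Result: 1110001100 (decimal 908)
Equivalent: 483 << 2 = 483 × 2^2 = 1932, truncated to 10 bits = 908



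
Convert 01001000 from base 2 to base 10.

Sum of powers of 2 for each 1-bit:
2^3 + 2^6
= 8 + 64
= 72



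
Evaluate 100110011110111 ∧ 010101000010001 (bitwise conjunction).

AND: 1 only when both bits are 1
  100110011110111
& 010101000010001
-----------------
  000100000010001
Decimal: 19703 & 10769 = 2065



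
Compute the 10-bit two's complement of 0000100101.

Original: 0000100101
Step 1 - Invert all bits: 1111011010
Step 2 - Add 1: 1111011011
Verification: 0000100101 + 1111011011 = 10000000000; discarding the end carry (carry out of the top bit) leaves the 10-bit value 0000000000, as required for x + (-x)



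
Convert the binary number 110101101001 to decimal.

Sum of powers of 2 for each 1-bit:
2^0 + 2^3 + 2^5 + 2^6 + 2^8 + 2^10 + 2^11
= 1 + 8 + 32 + 64 + 256 + 1024 + 2048
= 3433



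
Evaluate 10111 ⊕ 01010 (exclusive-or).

XOR: 1 when bits differ
  10111
^ 01010
-------
  11101
Decimal: 23 ^ 10 = 29



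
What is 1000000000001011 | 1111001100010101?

OR: 1 when either bit is 1
  1000000000001011
| 1111001100010101
------------------
  1111001100011111
Decimal: 32779 | 62229 = 62239



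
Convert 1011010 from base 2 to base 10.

Sum of powers of 2 for each 1-bit:
2^1 + 2^3 + 2^4 + 2^6
= 2 + 8 + 16 + 64
= 90



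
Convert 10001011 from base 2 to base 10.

Sum of powers of 2 for each 1-bit:
2^0 + 2^1 + 2^3 + 2^7
= 1 + 2 + 8 + 128
= 139



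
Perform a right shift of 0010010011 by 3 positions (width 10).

Original: 0010010011 (decimal 147)
Shift right by 3 positions
Drop the 3 low bits; fill with zeros on the left
Result: 0000010010 (decimal 18)
Equivalent: 147 >> 3 = 147 ÷ 2^3 = 18



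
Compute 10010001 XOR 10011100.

XOR: 1 when bits differ
  10010001
^ 10011100
----------
  00001101
Decimal: 145 ^ 156 = 13



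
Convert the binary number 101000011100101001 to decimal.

Sum of powers of 2 for each 1-bit:
2^0 + 2^3 + 2^5 + 2^8 + 2^9 + 2^10 + 2^15 + 2^17
= 1 + 8 + 32 + 256 + 512 + 1024 + 32768 + 131072
= 165673



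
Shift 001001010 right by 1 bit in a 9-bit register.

Original: 001001010 (decimal 74)
Shift right by 1 position
Drop the 1 low bit; fill with zero on the left
Result: 000100101 (decimal 37)
Equivalent: 74 >> 1 = 74 ÷ 2^1 = 37



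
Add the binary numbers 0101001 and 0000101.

Add column by column from the right: bit + bit + carry-in; write the sum mod 2, carry 1 when the sum is 2 or 3.
carry:  0000010
        0101001
+       0000101
---------------
       00101110
(the carry out of the leftmost column, 0, becomes the leading bit)
Decimal check:
  0101001 = 32 + 8 + 1 = 41
  0000101 = 4 + 1 = 5
  41 + 5 = 46, and 00101110 = 32 + 8 + 4 + 2 = 46 ✓



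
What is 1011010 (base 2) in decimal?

Sum of powers of 2 for each 1-bit:
2^1 + 2^3 + 2^4 + 2^6
= 2 + 8 + 16 + 64
= 90



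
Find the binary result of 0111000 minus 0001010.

Method 1 - Direct subtraction (column by column from the right: bit − bit − borrow-in; if negative, add 2 and borrow 1 from the next column):
borrow: 0011100
        0111000
-       0001010
---------------
        0101110

Method 2 - Add two's complement:
Two's complement of 0001010: invert → 1110101, add 1 → 1110110
  0111000
+ 1110110
---------
 10101110  (end carry out of the top bit = 1)
Discarding the end carry: 0101110
Decimal check:
  0111000 = 32 + 16 + 8 = 56
  0001010 = 8 + 2 = 10
  56 - 10 = 46, and 0101110 = 32 + 8 + 4 + 2 = 46 ✓



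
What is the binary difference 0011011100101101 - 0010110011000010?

Method 1 - Direct subtraction (column by column from the right: bit − bit − borrow-in; if negative, add 2 and borrow 1 from the next column):
borrow: 0001000110000100
        0011011100101101
-       0010110011000010
------------------------
        0000101001101011

Method 2 - Add two's complement:
Two's complement of 0010110011000010: invert → 1101001100111101, add 1 → 1101001100111110
  0011011100101101
+ 1101001100111110
------------------
 10000101001101011  (end carry out of the top bit = 1)
Discarding the end carry: 0000101001101011
Decimal check:
  0011011100101101 = 8192 + 4096 + 1024 + 512 + 256 + 32 + 8 + 4 + 1 = 14125
  0010110011000010 = 8192 + 2048 + 1024 + 128 + 64 + 2 = 11458
  14125 - 11458 = 2667, and 0000101001101011 = 2048 + 512 + 64 + 32 + 8 + 2 + 1 = 2667 ✓



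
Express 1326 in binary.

Using repeated division by 2:
1326 ÷ 2 = 663 remainder 0
663 ÷ 2 = 331 remainder 1
331 ÷ 2 = 165 remainder 1
165 ÷ 2 = 82 remainder 1
82 ÷ 2 = 41 remainder 0
41 ÷ 2 = 20 remainder 1
20 ÷ 2 = 10 remainder 0
10 ÷ 2 = 5 remainder 0
5 ÷ 2 = 2 remainder 1
2 ÷ 2 = 1 remainder 0
1 ÷ 2 = 0 remainder 1
Reading remainders bottom to top: 10100101110



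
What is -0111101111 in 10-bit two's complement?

Original: 0111101111
Step 1 - Invert all bits: 1000010000
Step 2 - Add 1: 1000010001
Verification: 0111101111 + 1000010001 = 10000000000; discarding the end carry (carry out of the top bit) leaves the 10-bit value 0000000000, as required for x + (-x)



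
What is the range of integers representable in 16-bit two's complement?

For 16-bit two's complement:
Minimum: -2^15 = -32768
Maximum: 2^15 - 1 = 32767



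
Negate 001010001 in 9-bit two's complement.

Original: 001010001
Step 1 - Invert all bits: 110101110
Step 2 - Add 1: 110101111
Verification: 001010001 + 110101111 = 1000000000; discarding the end carry (carry out of the top bit) leaves the 9-bit value 000000000, as required for x + (-x)



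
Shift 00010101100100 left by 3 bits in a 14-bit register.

Original: 00010101100100 (decimal 1380)
Shift left by 3 positions
Append 3 zeros on the right
Result: 10101100100000 (decimal 11040)
Equivalent: 1380 << 3 = 1380 × 2^3 = 11040



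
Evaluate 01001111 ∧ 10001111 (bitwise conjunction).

AND: 1 only when both bits are 1
  01001111
& 10001111
----------
  00001111
Decimal: 79 & 143 = 15



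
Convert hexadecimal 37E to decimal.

Expand by place value (powers of 16):
Digit values: E = 14
37E = 3 × 16^2 + 7 × 16^1 + 14 × 16^0
= 3 × 256 + 7 × 16 + 14 × 1
= 768 + 112 + 14
= 894



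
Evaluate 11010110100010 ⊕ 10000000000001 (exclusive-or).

XOR: 1 when bits differ
  11010110100010
^ 10000000000001
----------------
  01010110100011
Decimal: 13730 ^ 8193 = 5539



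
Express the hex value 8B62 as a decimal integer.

Expand by place value (powers of 16):
Digit values: B = 11
8B62 = 8 × 16^3 + 11 × 16^2 + 6 × 16^1 + 2 × 16^0
= 8 × 4096 + 11 × 256 + 6 × 16 + 2 × 1
= 32768 + 2816 + 96 + 2
= 35682



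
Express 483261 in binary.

Using repeated division by 2:
483261 ÷ 2 = 241630 remainder 1
241630 ÷ 2 = 120815 remainder 0
120815 ÷ 2 = 60407 remainder 1
60407 ÷ 2 = 30203 remainder 1
30203 ÷ 2 = 15101 remainder 1
15101 ÷ 2 = 7550 remainder 1
7550 ÷ 2 = 3775 remainder 0
3775 ÷ 2 = 1887 remainder 1
1887 ÷ 2 = 943 remainder 1
943 ÷ 2 = 471 remainder 1
471 ÷ 2 = 235 remainder 1
235 ÷ 2 = 117 remainder 1
117 ÷ 2 = 58 remainder 1
58 ÷ 2 = 29 remainder 0
29 ÷ 2 = 14 remainder 1
14 ÷ 2 = 7 remainder 0
7 ÷ 2 = 3 remainder 1
3 ÷ 2 = 1 remainder 1
1 ÷ 2 = 0 remainder 1
Reading remainders bottom to top: 1110101111110111101



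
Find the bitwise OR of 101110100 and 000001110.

OR: 1 when either bit is 1
  101110100
| 000001110
-----------
  101111110
Decimal: 372 | 14 = 382



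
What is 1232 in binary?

Using repeated division by 2:
1232 ÷ 2 = 616 remainder 0
616 ÷ 2 = 308 remainder 0
308 ÷ 2 = 154 remainder 0
154 ÷ 2 = 77 remainder 0
77 ÷ 2 = 38 remainder 1
38 ÷ 2 = 19 remainder 0
19 ÷ 2 = 9 remainder 1
9 ÷ 2 = 4 remainder 1
4 ÷ 2 = 2 remainder 0
2 ÷ 2 = 1 remainder 0
1 ÷ 2 = 0 remainder 1
Reading remainders bottom to top: 10011010000



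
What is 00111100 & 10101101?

AND: 1 only when both bits are 1
  00111100
& 10101101
----------
  00101100
Decimal: 60 & 173 = 44



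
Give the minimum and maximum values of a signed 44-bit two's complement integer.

For 44-bit two's complement:
Minimum: -2^43 = -8796093022208
Maximum: 2^43 - 1 = 8796093022207



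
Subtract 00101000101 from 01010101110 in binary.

Method 1 - Direct subtraction (column by column from the right: bit − bit − borrow-in; if negative, add 2 and borrow 1 from the next column):
borrow: 01010000010
        01010101110
-       00101000101
-------------------
        00101101001

Method 2 - Add two's complement:
Two's complement of 00101000101: invert → 11010111010, add 1 → 11010111011
  01010101110
+ 11010111011
-------------
 100101101001  (end carry out of the top bit = 1)
Discarding the end carry: 00101101001
Decimal check:
  01010101110 = 512 + 128 + 32 + 8 + 4 + 2 = 686
  00101000101 = 256 + 64 + 4 + 1 = 325
  686 - 325 = 361, and 00101101001 = 256 + 64 + 32 + 8 + 1 = 361 ✓



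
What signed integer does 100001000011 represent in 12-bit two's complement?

Binary: 100001000011
Sign bit: 1 (negative)
Invert: 011110111100
Add 1:  011110111101
Magnitude: 011110111101 = 1024 + 512 + 256 + 128 + 32 + 16 + 8 + 4 + 1 = 1981
Value: -1981



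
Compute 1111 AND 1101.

AND: 1 only when both bits are 1
  1111
& 1101
------
  1101
Decimal: 15 & 13 = 13



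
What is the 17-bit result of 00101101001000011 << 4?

Original: 00101101001000011 (decimal 23107)
Shift left by 4 positions
Append 4 zeros on the right and drop the 4 high bits that overflow the 17-bit width
Result: 11010010000110000 (decimal 107568)
Equivalent: 23107 << 4 = 23107 × 2^4 = 369712, truncated to 17 bits = 107568



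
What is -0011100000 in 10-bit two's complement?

Original: 0011100000
Step 1 - Invert all bits: 1100011111
Step 2 - Add 1: 1100100000
Verification: 0011100000 + 1100100000 = 10000000000; discarding the end carry (carry out of the top bit) leaves the 10-bit value 0000000000, as required for x + (-x)



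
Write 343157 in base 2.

Using repeated division by 2:
343157 ÷ 2 = 171578 remainder 1
171578 ÷ 2 = 85789 remainder 0
85789 ÷ 2 = 42894 remainder 1
42894 ÷ 2 = 21447 remainder 0
21447 ÷ 2 = 10723 remainder 1
10723 ÷ 2 = 5361 remainder 1
5361 ÷ 2 = 2680 remainder 1
2680 ÷ 2 = 1340 remainder 0
1340 ÷ 2 = 670 remainder 0
670 ÷ 2 = 335 remainder 0
335 ÷ 2 = 167 remainder 1
167 ÷ 2 = 83 remainder 1
83 ÷ 2 = 41 remainder 1
41 ÷ 2 = 20 remainder 1
20 ÷ 2 = 10 remainder 0
10 ÷ 2 = 5 remainder 0
5 ÷ 2 = 2 remainder 1
2 ÷ 2 = 1 remainder 0
1 ÷ 2 = 0 remainder 1
Reading remainders bottom to top: 1010011110001110101



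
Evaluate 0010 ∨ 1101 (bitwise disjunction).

OR: 1 when either bit is 1
  0010
| 1101
------
  1111
Decimal: 2 | 13 = 15



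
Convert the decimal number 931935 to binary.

Using repeated division by 2:
931935 ÷ 2 = 465967 remainder 1
465967 ÷ 2 = 232983 remainder 1
232983 ÷ 2 = 116491 remainder 1
116491 ÷ 2 = 58245 remainder 1
58245 ÷ 2 = 29122 remainder 1
29122 ÷ 2 = 14561 remainder 0
14561 ÷ 2 = 7280 remainder 1
7280 ÷ 2 = 3640 remainder 0
3640 ÷ 2 = 1820 remainder 0
1820 ÷ 2 = 910 remainder 0
910 ÷ 2 = 455 remainder 0
455 ÷ 2 = 227 remainder 1
227 ÷ 2 = 113 remainder 1
113 ÷ 2 = 56 remainder 1
56 ÷ 2 = 28 remainder 0
28 ÷ 2 = 14 remainder 0
14 ÷ 2 = 7 remainder 0
7 ÷ 2 = 3 remainder 1
3 ÷ 2 = 1 remainder 1
1 ÷ 2 = 0 remainder 1
Reading remainders bottom to top: 11100011100001011111



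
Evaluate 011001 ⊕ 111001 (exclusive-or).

XOR: 1 when bits differ
  011001
^ 111001
--------
  100000
Decimal: 25 ^ 57 = 32



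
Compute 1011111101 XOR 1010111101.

XOR: 1 when bits differ
  1011111101
^ 1010111101
------------
  0001000000
Decimal: 765 ^ 701 = 64



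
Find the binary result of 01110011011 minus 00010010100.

Method 1 - Direct subtraction (column by column from the right: bit − bit − borrow-in; if negative, add 2 and borrow 1 from the next column):
borrow: 00000001000
        01110011011
-       00010010100
-------------------
        01100000111

Method 2 - Add two's complement:
Two's complement of 00010010100: invert → 11101101011, add 1 → 11101101100
  01110011011
+ 11101101100
-------------
 101100000111  (end carry out of the top bit = 1)
Discarding the end carry: 01100000111
Decimal check:
  01110011011 = 512 + 256 + 128 + 16 + 8 + 2 + 1 = 923
  00010010100 = 128 + 16 + 4 = 148
  923 - 148 = 775, and 01100000111 = 512 + 256 + 4 + 2 + 1 = 775 ✓



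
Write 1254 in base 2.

Using repeated division by 2:
1254 ÷ 2 = 627 remainder 0
627 ÷ 2 = 313 remainder 1
313 ÷ 2 = 156 remainder 1
156 ÷ 2 = 78 remainder 0
78 ÷ 2 = 39 remainder 0
39 ÷ 2 = 19 remainder 1
19 ÷ 2 = 9 remainder 1
9 ÷ 2 = 4 remainder 1
4 ÷ 2 = 2 remainder 0
2 ÷ 2 = 1 remainder 0
1 ÷ 2 = 0 remainder 1
Reading remainders bottom to top: 10011100110



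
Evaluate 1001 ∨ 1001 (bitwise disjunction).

OR: 1 when either bit is 1
  1001
| 1001
------
  1001
Decimal: 9 | 9 = 9



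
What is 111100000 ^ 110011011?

XOR: 1 when bits differ
  111100000
^ 110011011
-----------
  001111011
Decimal: 480 ^ 411 = 123



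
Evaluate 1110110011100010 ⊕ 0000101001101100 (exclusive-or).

XOR: 1 when bits differ
  1110110011100010
^ 0000101001101100
------------------
  1110011010001110
Decimal: 60642 ^ 2668 = 59022



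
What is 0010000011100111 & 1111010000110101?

AND: 1 only when both bits are 1
  0010000011100111
& 1111010000110101
------------------
  0010000000100101
Decimal: 8423 & 62517 = 8229



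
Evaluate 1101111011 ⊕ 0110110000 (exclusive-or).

XOR: 1 when bits differ
  1101111011
^ 0110110000
------------
  1011001011
Decimal: 891 ^ 432 = 715



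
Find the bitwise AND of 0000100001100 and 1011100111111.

AND: 1 only when both bits are 1
  0000100001100
& 1011100111111
---------------
  0000100001100
Decimal: 268 & 5951 = 268



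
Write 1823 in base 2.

Using repeated division by 2:
1823 ÷ 2 = 911 remainder 1
911 ÷ 2 = 455 remainder 1
455 ÷ 2 = 227 remainder 1
227 ÷ 2 = 113 remainder 1
113 ÷ 2 = 56 remainder 1
56 ÷ 2 = 28 remainder 0
28 ÷ 2 = 14 remainder 0
14 ÷ 2 = 7 remainder 0
7 ÷ 2 = 3 remainder 1
3 ÷ 2 = 1 remainder 1
1 ÷ 2 = 0 remainder 1
Reading remainders bottom to top: 11100011111



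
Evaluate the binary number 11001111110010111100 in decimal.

Sum of powers of 2 for each 1-bit:
2^2 + 2^3 + 2^4 + 2^5 + 2^7 + 2^10 + 2^11 + 2^12 + 2^13 + 2^14 + 2^15 + 2^18 + 2^19
= 4 + 8 + 16 + 32 + 128 + 1024 + 2048 + 4096 + 8192 + 16384 + 32768 + 262144 + 524288
= 851132



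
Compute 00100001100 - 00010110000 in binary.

Method 1 - Direct subtraction (column by column from the right: bit − bit − borrow-in; if negative, add 2 and borrow 1 from the next column):
borrow: 00111100000
        00100001100
-       00010110000
-------------------
        00001011100

Method 2 - Add two's complement:
Two's complement of 00010110000: invert → 11101001111, add 1 → 11101010000
  00100001100
+ 11101010000
-------------
 100001011100  (end carry out of the top bit = 1)
Discarding the end carry: 00001011100
Decimal check:
  00100001100 = 256 + 8 + 4 = 268
  00010110000 = 128 + 32 + 16 = 176
  268 - 176 = 92, and 00001011100 = 64 + 16 + 8 + 4 = 92 ✓



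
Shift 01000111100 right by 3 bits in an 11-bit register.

Original: 01000111100 (decimal 572)
Shift right by 3 positions
Drop the 3 low bits; fill with zeros on the left
Result: 00001000111 (decimal 71)
Equivalent: 572 >> 3 = 572 ÷ 2^3 = 71



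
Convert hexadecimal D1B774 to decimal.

Expand by place value (powers of 16):
Digit values: D = 13, B = 11
D1B774 = 13 × 16^5 + 1 × 16^4 + 11 × 16^3 + 7 × 16^2 + 7 × 16^1 + 4 × 16^0
= 13 × 1048576 + 1 × 65536 + 11 × 4096 + 7 × 256 + 7 × 16 + 4 × 1
= 13631488 + 65536 + 45056 + 1792 + 112 + 4
= 13743988



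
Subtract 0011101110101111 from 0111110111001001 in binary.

Method 1 - Direct subtraction (column by column from the right: bit − bit − borrow-in; if negative, add 2 and borrow 1 from the next column):
borrow: 0000010001111100
        0111110111001001
-       0011101110101111
------------------------
        0100001000011010

Method 2 - Add two's complement:
Two's complement of 0011101110101111: invert → 1100010001010000, add 1 → 1100010001010001
  0111110111001001
+ 1100010001010001
------------------
 10100001000011010  (end carry out of the top bit = 1)
Discarding the end carry: 0100001000011010
Decimal check:
  0111110111001001 = 16384 + 8192 + 4096 + 2048 + 1024 + 256 + 128 + 64 + 8 + 1 = 32201
  0011101110101111 = 8192 + 4096 + 2048 + 512 + 256 + 128 + 32 + 8 + 4 + 2 + 1 = 15279
  32201 - 15279 = 16922, and 0100001000011010 = 16384 + 512 + 16 + 8 + 2 = 16922 ✓



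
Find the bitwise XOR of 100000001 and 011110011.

XOR: 1 when bits differ
  100000001
^ 011110011
-----------
  111110010
Decimal: 257 ^ 243 = 498



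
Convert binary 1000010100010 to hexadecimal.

Group into 4-bit nibbles from right:
  0001 = 1
  0000 = 0
  1010 = A
  0010 = 2
Result: 10A2



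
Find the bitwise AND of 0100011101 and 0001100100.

AND: 1 only when both bits are 1
  0100011101
& 0001100100
------------
  0000000100
Decimal: 285 & 100 = 4



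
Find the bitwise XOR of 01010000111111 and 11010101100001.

XOR: 1 when bits differ
  01010000111111
^ 11010101100001
----------------
  10000101011110
Decimal: 5183 ^ 13665 = 8542



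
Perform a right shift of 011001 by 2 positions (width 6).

Original: 011001 (decimal 25)
Shift right by 2 positions
Drop the 2 low bits; fill with zeros on the left
Result: 000110 (decimal 6)
Equivalent: 25 >> 2 = 25 ÷ 2^2 = 6



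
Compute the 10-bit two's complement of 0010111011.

Original: 0010111011
Step 1 - Invert all bits: 1101000100
Step 2 - Add 1: 1101000101
Verification: 0010111011 + 1101000101 = 10000000000; discarding the end carry (carry out of the top bit) leaves the 10-bit value 0000000000, as required for x + (-x)



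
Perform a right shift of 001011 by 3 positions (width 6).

Original: 001011 (decimal 11)
Shift right by 3 positions
Drop the 3 low bits; fill with zeros on the left
Result: 000001 (decimal 1)
Equivalent: 11 >> 3 = 11 ÷ 2^3 = 1



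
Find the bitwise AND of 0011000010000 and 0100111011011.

AND: 1 only when both bits are 1
  0011000010000
& 0100111011011
---------------
  0000000010000
Decimal: 1552 & 2523 = 16



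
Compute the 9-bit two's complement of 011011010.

Original: 011011010
Step 1 - Invert all bits: 100100101
Step 2 - Add 1: 100100110
Verification: 011011010 + 100100110 = 1000000000; discarding the end carry (carry out of the top bit) leaves the 9-bit value 000000000, as required for x + (-x)



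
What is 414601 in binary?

Using repeated division by 2:
414601 ÷ 2 = 207300 remainder 1
207300 ÷ 2 = 103650 remainder 0
103650 ÷ 2 = 51825 remainder 0
51825 ÷ 2 = 25912 remainder 1
25912 ÷ 2 = 12956 remainder 0
12956 ÷ 2 = 6478 remainder 0
6478 ÷ 2 = 3239 remainder 0
3239 ÷ 2 = 1619 remainder 1
1619 ÷ 2 = 809 remainder 1
809 ÷ 2 = 404 remainder 1
404 ÷ 2 = 202 remainder 0
202 ÷ 2 = 101 remainder 0
101 ÷ 2 = 50 remainder 1
50 ÷ 2 = 25 remainder 0
25 ÷ 2 = 12 remainder 1
12 ÷ 2 = 6 remainder 0
6 ÷ 2 = 3 remainder 0
3 ÷ 2 = 1 remainder 1
1 ÷ 2 = 0 remainder 1
Reading remainders bottom to top: 1100101001110001001



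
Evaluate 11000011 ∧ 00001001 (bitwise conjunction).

AND: 1 only when both bits are 1
  11000011
& 00001001
----------
  00000001
Decimal: 195 & 9 = 1



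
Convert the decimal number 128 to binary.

Using repeated division by 2:
128 ÷ 2 = 64 remainder 0
64 ÷ 2 = 32 remainder 0
32 ÷ 2 = 16 remainder 0
16 ÷ 2 = 8 remainder 0
8 ÷ 2 = 4 remainder 0
4 ÷ 2 = 2 remainder 0
2 ÷ 2 = 1 remainder 0
1 ÷ 2 = 0 remainder 1
Reading remainders bottom to top: 10000000



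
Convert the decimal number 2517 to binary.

Using repeated division by 2:
2517 ÷ 2 = 1258 remainder 1
1258 ÷ 2 = 629 remainder 0
629 ÷ 2 = 314 remainder 1
314 ÷ 2 = 157 remainder 0
157 ÷ 2 = 78 remainder 1
78 ÷ 2 = 39 remainder 0
39 ÷ 2 = 19 remainder 1
19 ÷ 2 = 9 remainder 1
9 ÷ 2 = 4 remainder 1
4 ÷ 2 = 2 remainder 0
2 ÷ 2 = 1 remainder 0
1 ÷ 2 = 0 remainder 1
Reading remainders bottom to top: 100111010101



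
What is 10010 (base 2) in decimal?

Sum of powers of 2 for each 1-bit:
2^1 + 2^4
= 2 + 16
= 18



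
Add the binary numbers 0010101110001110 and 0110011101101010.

Add column by column from the right: bit + bit + carry-in; write the sum mod 2, carry 1 when the sum is 2 or 3.
carry:  1101111000011100
        0010101110001110
+       0110011101101010
------------------------
       01001001011111000
(the carry out of the leftmost column, 0, becomes the leading bit)
Decimal check:
  0010101110001110 = 8192 + 2048 + 512 + 256 + 128 + 8 + 4 + 2 = 11150
  0110011101101010 = 16384 + 8192 + 1024 + 512 + 256 + 64 + 32 + 8 + 2 = 26474
  11150 + 26474 = 37624, and 01001001011111000 = 32768 + 4096 + 512 + 128 + 64 + 32 + 16 + 8 = 37624 ✓



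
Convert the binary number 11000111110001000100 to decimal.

Sum of powers of 2 for each 1-bit:
2^2 + 2^6 + 2^10 + 2^11 + 2^12 + 2^13 + 2^14 + 2^18 + 2^19
= 4 + 64 + 1024 + 2048 + 4096 + 8192 + 16384 + 262144 + 524288
= 818244



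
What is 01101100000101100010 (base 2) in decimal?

Sum of powers of 2 for each 1-bit:
2^1 + 2^5 + 2^6 + 2^8 + 2^14 + 2^15 + 2^17 + 2^18
= 2 + 32 + 64 + 256 + 16384 + 32768 + 131072 + 262144
= 442722



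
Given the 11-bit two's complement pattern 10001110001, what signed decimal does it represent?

Binary: 10001110001
Sign bit: 1 (negative)
Invert: 01110001110
Add 1:  01110001111
Magnitude: 01110001111 = 512 + 256 + 128 + 8 + 4 + 2 + 1 = 911
Value: -911



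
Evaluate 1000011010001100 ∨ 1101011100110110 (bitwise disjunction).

OR: 1 when either bit is 1
  1000011010001100
| 1101011100110110
------------------
  1101011110111110
Decimal: 34444 | 55094 = 55230



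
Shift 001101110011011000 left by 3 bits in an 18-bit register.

Original: 001101110011011000 (decimal 56536)
Shift left by 3 positions
Append 3 zeros on the right and drop the 3 high bits that overflow the 18-bit width
Result: 101110011011000000 (decimal 190144)
Equivalent: 56536 << 3 = 56536 × 2^3 = 452288, truncated to 18 bits = 190144



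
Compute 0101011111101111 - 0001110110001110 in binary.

Method 1 - Direct subtraction (column by column from the right: bit − bit − borrow-in; if negative, add 2 and borrow 1 from the next column):
borrow: 0111000000000000
        0101011111101111
-       0001110110001110
------------------------
        0011101001100001

Method 2 - Add two's complement:
Two's complement of 0001110110001110: invert → 1110001001110001, add 1 → 1110001001110010
  0101011111101111
+ 1110001001110010
------------------
 10011101001100001  (end carry out of the top bit = 1)
Discarding the end carry: 0011101001100001
Decimal check:
  0101011111101111 = 16384 + 4096 + 1024 + 512 + 256 + 128 + 64 + 32 + 8 + 4 + 2 + 1 = 22511
  0001110110001110 = 4096 + 2048 + 1024 + 256 + 128 + 8 + 4 + 2 = 7566
  22511 - 7566 = 14945, and 0011101001100001 = 8192 + 4096 + 2048 + 512 + 64 + 32 + 1 = 14945 ✓



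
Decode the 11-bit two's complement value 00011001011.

Binary: 00011001011
Sign bit: 0 (non-negative)
Read directly as an unsigned value:
00011001011 = 128 + 64 + 8 + 2 + 1 = 203
Value: 203



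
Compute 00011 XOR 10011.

XOR: 1 when bits differ
  00011
^ 10011
-------
  10000
Decimal: 3 ^ 19 = 16



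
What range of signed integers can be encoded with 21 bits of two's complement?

For 21-bit two's complement:
Minimum: -2^20 = -1048576
Maximum: 2^20 - 1 = 1048575



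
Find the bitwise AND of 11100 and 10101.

AND: 1 only when both bits are 1
  11100
& 10101
-------
  10100
Decimal: 28 & 21 = 20



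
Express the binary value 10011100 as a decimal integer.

Sum of powers of 2 for each 1-bit:
2^2 + 2^3 + 2^4 + 2^7
= 4 + 8 + 16 + 128
= 156



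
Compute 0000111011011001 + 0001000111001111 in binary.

Add column by column from the right: bit + bit + carry-in; write the sum mod 2, carry 1 when the sum is 2 or 3.
carry:  0011111110111110
        0000111011011001
+       0001000111001111
------------------------
       00010000010101000
(the carry out of the leftmost column, 0, becomes the leading bit)
Decimal check:
  0000111011011001 = 2048 + 1024 + 512 + 128 + 64 + 16 + 8 + 1 = 3801
  0001000111001111 = 4096 + 256 + 128 + 64 + 8 + 4 + 2 + 1 = 4559
  3801 + 4559 = 8360, and 00010000010101000 = 8192 + 128 + 32 + 8 = 8360 ✓



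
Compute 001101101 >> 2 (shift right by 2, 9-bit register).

Original: 001101101 (decimal 109)
Shift right by 2 positions
Drop the 2 low bits; fill with zeros on the left
Result: 000011011 (decimal 27)
Equivalent: 109 >> 2 = 109 ÷ 2^2 = 27



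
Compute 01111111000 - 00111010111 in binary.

Method 1 - Direct subtraction (column by column from the right: bit − bit − borrow-in; if negative, add 2 and borrow 1 from the next column):
borrow: 00000001110
        01111111000
-       00111010111
-------------------
        01000100001

Method 2 - Add two's complement:
Two's complement of 00111010111: invert → 11000101000, add 1 → 11000101001
  01111111000
+ 11000101001
-------------
 101000100001  (end carry out of the top bit = 1)
Discarding the end carry: 01000100001
Decimal check:
  01111111000 = 512 + 256 + 128 + 64 + 32 + 16 + 8 = 1016
  00111010111 = 256 + 128 + 64 + 16 + 4 + 2 + 1 = 471
  1016 - 471 = 545, and 01000100001 = 512 + 32 + 1 = 545 ✓



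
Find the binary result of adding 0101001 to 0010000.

Add column by column from the right: bit + bit + carry-in; write the sum mod 2, carry 1 when the sum is 2 or 3.
carry:  0000000
        0101001
+       0010000
---------------
       00111001
(the carry out of the leftmost column, 0, becomes the leading bit)
Decimal check:
  0101001 = 32 + 8 + 1 = 41
  0010000 = 16
  41 + 16 = 57, and 00111001 = 32 + 16 + 8 + 1 = 57 ✓



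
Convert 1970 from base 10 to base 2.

Using repeated division by 2:
1970 ÷ 2 = 985 remainder 0
985 ÷ 2 = 492 remainder 1
492 ÷ 2 = 246 remainder 0
246 ÷ 2 = 123 remainder 0
123 ÷ 2 = 61 remainder 1
61 ÷ 2 = 30 remainder 1
30 ÷ 2 = 15 remainder 0
15 ÷ 2 = 7 remainder 1
7 ÷ 2 = 3 remainder 1
3 ÷ 2 = 1 remainder 1
1 ÷ 2 = 0 remainder 1
Reading remainders bottom to top: 11110110010



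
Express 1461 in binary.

Using repeated division by 2:
1461 ÷ 2 = 730 remainder 1
730 ÷ 2 = 365 remainder 0
365 ÷ 2 = 182 remainder 1
182 ÷ 2 = 91 remainder 0
91 ÷ 2 = 45 remainder 1
45 ÷ 2 = 22 remainder 1
22 ÷ 2 = 11 remainder 0
11 ÷ 2 = 5 remainder 1
5 ÷ 2 = 2 remainder 1
2 ÷ 2 = 1 remainder 0
1 ÷ 2 = 0 remainder 1
Reading remainders bottom to top: 10110110101



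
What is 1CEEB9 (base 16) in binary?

Convert each hex digit to 4 bits:
  1 = 0001
  C = 1100
  E = 1110
  E = 1110
  B = 1011
  9 = 1001
Concatenate: 000111001110111010111001



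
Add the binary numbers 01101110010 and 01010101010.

Add column by column from the right: bit + bit + carry-in; write the sum mod 2, carry 1 when the sum is 2 or 3.
carry:  11111000100
        01101110010
+       01010101010
-------------------
       011000011100
(the carry out of the leftmost column, 0, becomes the leading bit)
Decimal check:
  01101110010 = 512 + 256 + 64 + 32 + 16 + 2 = 882
  01010101010 = 512 + 128 + 32 + 8 + 2 = 682
  882 + 682 = 1564, and 011000011100 = 1024 + 512 + 16 + 8 + 4 = 1564 ✓



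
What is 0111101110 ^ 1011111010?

XOR: 1 when bits differ
  0111101110
^ 1011111010
------------
  1100010100
Decimal: 494 ^ 762 = 788



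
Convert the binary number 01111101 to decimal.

Sum of powers of 2 for each 1-bit:
2^0 + 2^2 + 2^3 + 2^4 + 2^5 + 2^6
= 1 + 4 + 8 + 16 + 32 + 64
= 125



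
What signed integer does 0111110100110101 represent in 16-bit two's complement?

Binary: 0111110100110101
Sign bit: 0 (non-negative)
Read directly as an unsigned value:
0111110100110101 = 16384 + 8192 + 4096 + 2048 + 1024 + 256 + 32 + 16 + 4 + 1 = 32053
Value: 32053



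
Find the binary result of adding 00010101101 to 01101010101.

Add column by column from the right: bit + bit + carry-in; write the sum mod 2, carry 1 when the sum is 2 or 3.
carry:  11111111010
        00010101101
+       01101010101
-------------------
       010000000010
(the carry out of the leftmost column, 0, becomes the leading bit)
Decimal check:
  00010101101 = 128 + 32 + 8 + 4 + 1 = 173
  01101010101 = 512 + 256 + 64 + 16 + 4 + 1 = 853
  173 + 853 = 1026, and 010000000010 = 1024 + 2 = 1026 ✓



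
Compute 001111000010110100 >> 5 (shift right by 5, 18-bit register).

Original: 001111000010110100 (decimal 61620)
Shift right by 5 positions
Drop the 5 low bits; fill with zeros on the left
Result: 000000011110000101 (decimal 1925)
Equivalent: 61620 >> 5 = 61620 ÷ 2^5 = 1925



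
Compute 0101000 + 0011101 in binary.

Add column by column from the right: bit + bit + carry-in; write the sum mod 2, carry 1 when the sum is 2 or 3.
carry:  1110000
        0101000
+       0011101
---------------
       01000101
(the carry out of the leftmost column, 0, becomes the leading bit)
Decimal check:
  0101000 = 32 + 8 = 40
  0011101 = 16 + 8 + 4 + 1 = 29
  40 + 29 = 69, and 01000101 = 64 + 4 + 1 = 69 ✓



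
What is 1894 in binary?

Using repeated division by 2:
1894 ÷ 2 = 947 remainder 0
947 ÷ 2 = 473 remainder 1
473 ÷ 2 = 236 remainder 1
236 ÷ 2 = 118 remainder 0
118 ÷ 2 = 59 remainder 0
59 ÷ 2 = 29 remainder 1
29 ÷ 2 = 14 remainder 1
14 ÷ 2 = 7 remainder 0
7 ÷ 2 = 3 remainder 1
3 ÷ 2 = 1 remainder 1
1 ÷ 2 = 0 remainder 1
Reading remainders bottom to top: 11101100110



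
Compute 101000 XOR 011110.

XOR: 1 when bits differ
  101000
^ 011110
--------
  110110
Decimal: 40 ^ 30 = 54



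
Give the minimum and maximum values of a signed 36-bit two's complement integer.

For 36-bit two's complement:
Minimum: -2^35 = -34359738368
Maximum: 2^35 - 1 = 34359738367



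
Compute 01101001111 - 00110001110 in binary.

Method 1 - Direct subtraction (column by column from the right: bit − bit − borrow-in; if negative, add 2 and borrow 1 from the next column):
borrow: 01100000000
        01101001111
-       00110001110
-------------------
        00111000001

Method 2 - Add two's complement:
Two's complement of 00110001110: invert → 11001110001, add 1 → 11001110010
  01101001111
+ 11001110010
-------------
 100111000001  (end carry out of the top bit = 1)
Discarding the end carry: 00111000001
Decimal check:
  01101001111 = 512 + 256 + 64 + 8 + 4 + 2 + 1 = 847
  00110001110 = 256 + 128 + 8 + 4 + 2 = 398
  847 - 398 = 449, and 00111000001 = 256 + 128 + 64 + 1 = 449 ✓



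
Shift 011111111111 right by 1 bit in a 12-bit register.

Original: 011111111111 (decimal 2047)
Shift right by 1 position
Drop the 1 low bit; fill with zero on the left
Result: 001111111111 (decimal 1023)
Equivalent: 2047 >> 1 = 2047 ÷ 2^1 = 1023



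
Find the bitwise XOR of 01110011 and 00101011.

XOR: 1 when bits differ
  01110011
^ 00101011
----------
  01011000
Decimal: 115 ^ 43 = 88



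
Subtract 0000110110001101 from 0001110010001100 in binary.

Method 1 - Direct subtraction (column by column from the right: bit − bit − borrow-in; if negative, add 2 and borrow 1 from the next column):
borrow: 0001111111111110
        0001110010001100
-       0000110110001101
------------------------
        0000111011111111

Method 2 - Add two's complement:
Two's complement of 0000110110001101: invert → 1111001001110010, add 1 → 1111001001110011
  0001110010001100
+ 1111001001110011
------------------
 10000111011111111  (end carry out of the top bit = 1)
Discarding the end carry: 0000111011111111
Decimal check:
  0001110010001100 = 4096 + 2048 + 1024 + 128 + 8 + 4 = 7308
  0000110110001101 = 2048 + 1024 + 256 + 128 + 8 + 4 + 1 = 3469
  7308 - 3469 = 3839, and 0000111011111111 = 2048 + 1024 + 512 + 128 + 64 + 32 + 16 + 8 + 4 + 2 + 1 = 3839 ✓



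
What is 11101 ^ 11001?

XOR: 1 when bits differ
  11101
^ 11001
-------
  00100
Decimal: 29 ^ 25 = 4



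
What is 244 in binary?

Using repeated division by 2:
244 ÷ 2 = 122 remainder 0
122 ÷ 2 = 61 remainder 0
61 ÷ 2 = 30 remainder 1
30 ÷ 2 = 15 remainder 0
15 ÷ 2 = 7 remainder 1
7 ÷ 2 = 3 remainder 1
3 ÷ 2 = 1 remainder 1
1 ÷ 2 = 0 remainder 1
Reading remainders bottom to top: 11110100



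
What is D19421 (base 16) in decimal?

Expand by place value (powers of 16):
Digit values: D = 13
D19421 = 13 × 16^5 + 1 × 16^4 + 9 × 16^3 + 4 × 16^2 + 2 × 16^1 + 1 × 16^0
= 13 × 1048576 + 1 × 65536 + 9 × 4096 + 4 × 256 + 2 × 16 + 1 × 1
= 13631488 + 65536 + 36864 + 1024 + 32 + 1
= 13734945



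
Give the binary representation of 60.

Using repeated division by 2:
60 ÷ 2 = 30 remainder 0
30 ÷ 2 = 15 remainder 0
15 ÷ 2 = 7 remainder 1
7 ÷ 2 = 3 remainder 1
3 ÷ 2 = 1 remainder 1
1 ÷ 2 = 0 remainder 1
Reading remainders bottom to top: 111100



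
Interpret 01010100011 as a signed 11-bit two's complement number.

Binary: 01010100011
Sign bit: 0 (non-negative)
Read directly as an unsigned value:
01010100011 = 512 + 128 + 32 + 2 + 1 = 675
Value: 675



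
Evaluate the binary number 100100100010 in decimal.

Sum of powers of 2 for each 1-bit:
2^1 + 2^5 + 2^8 + 2^11
= 2 + 32 + 256 + 2048
= 2338



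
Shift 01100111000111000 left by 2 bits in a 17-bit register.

Original: 01100111000111000 (decimal 52792)
Shift left by 2 positions
Append 2 zeros on the right and drop the 2 high bits that overflow the 17-bit width
Result: 10011100011100000 (decimal 80096)
Equivalent: 52792 << 2 = 52792 × 2^2 = 211168, truncated to 17 bits = 80096



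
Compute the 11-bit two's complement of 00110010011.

Original: 00110010011
Step 1 - Invert all bits: 11001101100
Step 2 - Add 1: 11001101101
Verification: 00110010011 + 11001101101 = 100000000000; discarding the end carry (carry out of the top bit) leaves the 11-bit value 00000000000, as required for x + (-x)



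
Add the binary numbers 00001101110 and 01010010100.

Add column by column from the right: bit + bit + carry-in; write the sum mod 2, carry 1 when the sum is 2 or 3.
carry:  00111111000
        00001101110
+       01010010100
-------------------
       001100000010
(the carry out of the leftmost column, 0, becomes the leading bit)
Decimal check:
  00001101110 = 64 + 32 + 8 + 4 + 2 = 110
  01010010100 = 512 + 128 + 16 + 4 = 660
  110 + 660 = 770, and 001100000010 = 512 + 256 + 2 = 770 ✓



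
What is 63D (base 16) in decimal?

Expand by place value (powers of 16):
Digit values: D = 13
63D = 6 × 16^2 + 3 × 16^1 + 13 × 16^0
= 6 × 256 + 3 × 16 + 13 × 1
= 1536 + 48 + 13
= 1597



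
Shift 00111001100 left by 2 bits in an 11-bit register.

Original: 00111001100 (decimal 460)
Shift left by 2 positions
Append 2 zeros on the right
Result: 11100110000 (decimal 1840)
Equivalent: 460 << 2 = 460 × 2^2 = 1840



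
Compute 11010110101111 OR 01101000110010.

OR: 1 when either bit is 1
  11010110101111
| 01101000110010
----------------
  11111110111111
Decimal: 13743 | 6706 = 16319



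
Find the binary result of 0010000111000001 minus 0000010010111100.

Method 1 - Direct subtraction (column by column from the right: bit − bit − borrow-in; if negative, add 2 and borrow 1 from the next column):
borrow: 0011100001111000
        0010000111000001
-       0000010010111100
------------------------
        0001110100000101

Method 2 - Add two's complement:
Two's complement of 0000010010111100: invert → 1111101101000011, add 1 → 1111101101000100
  0010000111000001
+ 1111101101000100
------------------
 10001110100000101  (end carry out of the top bit = 1)
Discarding the end carry: 0001110100000101
Decimal check:
  0010000111000001 = 8192 + 256 + 128 + 64 + 1 = 8641
  0000010010111100 = 1024 + 128 + 32 + 16 + 8 + 4 = 1212
  8641 - 1212 = 7429, and 0001110100000101 = 4096 + 2048 + 1024 + 256 + 4 + 1 = 7429 ✓



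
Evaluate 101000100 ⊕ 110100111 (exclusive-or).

XOR: 1 when bits differ
  101000100
^ 110100111
-----------
  011100011
Decimal: 324 ^ 423 = 227



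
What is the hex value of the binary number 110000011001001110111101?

Group into 4-bit nibbles from right:
  1100 = C
  0001 = 1
  1001 = 9
  0011 = 3
  1011 = B
  1101 = D
Result: C193BD



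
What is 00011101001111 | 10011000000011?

OR: 1 when either bit is 1
  00011101001111
| 10011000000011
----------------
  10011101001111
Decimal: 1871 | 9731 = 10063



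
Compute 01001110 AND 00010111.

AND: 1 only when both bits are 1
  01001110
& 00010111
----------
  00000110
Decimal: 78 & 23 = 6



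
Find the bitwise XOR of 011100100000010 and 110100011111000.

XOR: 1 when bits differ
  011100100000010
^ 110100011111000
-----------------
  101000111111010
Decimal: 14594 ^ 26872 = 20986



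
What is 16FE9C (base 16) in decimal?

Expand by place value (powers of 16):
Digit values: F = 15, E = 14, C = 12
16FE9C = 1 × 16^5 + 6 × 16^4 + 15 × 16^3 + 14 × 16^2 + 9 × 16^1 + 12 × 16^0
= 1 × 1048576 + 6 × 65536 + 15 × 4096 + 14 × 256 + 9 × 16 + 12 × 1
= 1048576 + 393216 + 61440 + 3584 + 144 + 12
= 1506972

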